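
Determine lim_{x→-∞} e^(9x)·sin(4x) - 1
Evaluate the dominant behaviour as x → -∞; each term tends to a finite value or vanishes.
Limit = -1.

Final answer: -1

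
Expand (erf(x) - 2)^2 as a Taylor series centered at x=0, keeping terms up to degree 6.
56·x^6/(45·π) - 4·x^5/(5·√(π)) - 8·x^4/(3·π) + 8·x^3/(3·√(π)) + 4·x^2/π - 8·x/√(π) + 4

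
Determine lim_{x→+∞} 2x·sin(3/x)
As x → +∞: let u = 3/x → 0⁺; then 2·x·sin(3/x) = 2·3·sin(u)/u → 2·3·1 = 6.
Limit = 6.

Final answer: 6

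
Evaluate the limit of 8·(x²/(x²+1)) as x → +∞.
Evaluate the dominant behaviour as x → +∞; each term tends to a finite value or vanishes.
Limit = 8.

Final answer: 8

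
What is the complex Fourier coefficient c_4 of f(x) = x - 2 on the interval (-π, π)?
Compute the real Fourier coefficients first: a_4 = 0, b_4 = -1/2.
Then c_4 = (a_4 − i·b_4)/2 = i/4.

Final answer: i/4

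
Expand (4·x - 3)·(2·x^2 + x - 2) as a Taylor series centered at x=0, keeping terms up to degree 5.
8·x^3 - 2·x^2 - 11·x + 6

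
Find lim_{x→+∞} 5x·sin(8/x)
As x → +∞: let u = 8/x → 0⁺; then 5·x·sin(8/x) = 5·8·sin(u)/u → 5·8·1 = 40.
Limit = 40.

Final answer: 40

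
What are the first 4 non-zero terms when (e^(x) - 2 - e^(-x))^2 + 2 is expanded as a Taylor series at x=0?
-4·x^3/3 + 4·x^2 - 8·x + 6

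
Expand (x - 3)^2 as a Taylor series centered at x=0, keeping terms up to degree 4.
x^2 - 6·x + 9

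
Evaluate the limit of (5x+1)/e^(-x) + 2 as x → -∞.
The quotient is an ∞/∞ indeterminate form as x → -∞.
Compare growth rates of the dominant terms (exponentials ≫ polynomials ≫ logarithms), or apply L'Hôpital's rule; the quotient → 0.
Adding the constant: 0 + 2 = 2. Limit = 2.

Final answer: 2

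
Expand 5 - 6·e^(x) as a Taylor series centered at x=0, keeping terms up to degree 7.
-x^7/840 - x^6/120 - x^5/20 - x^4/4 - x^3 - 3·x^2 - 6·x - 1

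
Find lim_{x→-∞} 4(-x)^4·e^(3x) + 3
The product is a 0·∞ indeterminate form at x → -∞.
Rewrite the product as 4(-x)^4 / e^(-3x) (an ∞/∞ form) and apply L'Hôpital, or use the standard hierarchy e^(3|x|) ≫ |(-x)^4| as x → -∞.
The indeterminate product → 0, so the limit = 3.

Final answer: 3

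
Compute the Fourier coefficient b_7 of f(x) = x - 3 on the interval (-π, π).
b_7 = (1/π) ∫_{-π}^{π} f(x)·sin(7x) dx.
Evaluate the integral (use parity and integration by parts as needed): b_7 = 2/7.

Final answer: 2/7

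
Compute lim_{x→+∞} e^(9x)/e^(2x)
This is an ∞/∞ indeterminate form as x → +∞.
Rewrite e^(9x)/e^(2x) = e^((9−2)x) = e^(7x); the exponent coefficient is 7 > 0 so e^(7x) → ∞.
Limit = ∞.

Final answer: ∞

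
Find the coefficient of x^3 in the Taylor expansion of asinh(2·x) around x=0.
Expand to order 3: asinh(2·x) = -4·x^3/3 + 2·x + O(x^4).
The coefficient of x^3 is -4/3.

Final answer: -4/3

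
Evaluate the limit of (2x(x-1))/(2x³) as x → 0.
Both numerator and denominator → 0 as x → 0; this is a 0/0 indeterminate form.
Expand each to leading order near x = 0: numerator ~ -2·x, denominator ~ 2·x^3.
The limit of the ratio is -∞.

Final answer: -∞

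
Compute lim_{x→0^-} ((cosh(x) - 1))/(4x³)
Both numerator and denominator → 0 as x → 0^-; this is a 0/0 indeterminate form.
Expand each to leading order near x = 0: numerator ~ x^2/2, denominator ~ 4·x^3.
The limit of the ratio is -∞.

Final answer: -∞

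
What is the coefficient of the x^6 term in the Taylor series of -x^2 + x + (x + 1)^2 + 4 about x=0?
Expand to order 6: -x^2 + x + (x + 1)^2 + 4 = 3·x + 5 + O(x^7).
The coefficient of x^6 is 0.

Final answer: 0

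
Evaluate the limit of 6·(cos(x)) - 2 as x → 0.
Direct substitution at x = 0 gives 4.

Final answer: 4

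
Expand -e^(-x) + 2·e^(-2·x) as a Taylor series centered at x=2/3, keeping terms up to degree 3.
(-e^(4/3) + 2·e^(2/3))·e^(-2) + (-4·e^(2/3) + e^(4/3))·e^(-2)·(x - 2/3) + (-e^(4/3) + 8·e^(2/3))·e^(-2)·(x - 2/3)^2/2 + (-16·e^(2/3) + e^(4/3))·e^(-2)·(x - 2/3)^3/6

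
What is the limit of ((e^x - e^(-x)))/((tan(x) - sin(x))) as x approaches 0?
Both numerator and denominator → 0 as x → 0; this is a 0/0 indeterminate form.
Expand each to leading order near x = 0: numerator ~ 2·x, denominator ~ x^3/2.
The limit of the ratio is ∞.

Final answer: ∞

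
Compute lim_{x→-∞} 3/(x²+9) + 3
Evaluate the dominant behaviour as x → -∞; each term tends to a finite value or vanishes.
Limit = 3.

Final answer: 3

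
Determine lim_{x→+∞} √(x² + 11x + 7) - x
As x → +∞: multiply by the conjugate to get (11x+7)/(√(x²+11x+7)+x); the denominator ~ 2x, so the limit is 11/2.
Limit = 11/2.

Final answer: 11/2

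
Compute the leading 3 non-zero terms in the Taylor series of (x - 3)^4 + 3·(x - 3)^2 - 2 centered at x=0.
57·x^2 - 126·x + 106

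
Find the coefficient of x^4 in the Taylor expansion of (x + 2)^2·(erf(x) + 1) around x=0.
Expand to order 4: (x + 2)^2·(erf(x) + 1) = -8·x^4/(3·√(π)) - 2·x^3/(3·√(π)) + x^2·(1 + 8/√(π)) + x·(4 + 8/√(π)) + 4 + O(x^5).
The coefficient of x^4 is -8/(3·√(π)).

Final answer: -8/(3·√(π))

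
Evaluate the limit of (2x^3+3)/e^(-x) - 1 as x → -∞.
The quotient is an ∞/∞ indeterminate form as x → -∞.
Compare growth rates of the dominant terms (exponentials ≫ polynomials ≫ logarithms), or apply L'Hôpital's rule; the quotient → 0.
Adding the constant: 0 - 1 = -1. Limit = -1.

Final answer: -1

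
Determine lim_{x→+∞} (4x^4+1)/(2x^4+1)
This is an ∞/∞ indeterminate form as x → +∞.
Divide numerator and denominator by x^4 and let the lower-order terms vanish; the leading terms give 4/2 = 2.
Limit = 2.

Final answer: 2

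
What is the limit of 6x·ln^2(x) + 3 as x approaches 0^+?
The product is a 0·∞ indeterminate form at x → 0⁺.
Rewrite the product as 6·ln^2(x) / x^(-1) and apply L'Hôpital, or use the standard hierarchy x^(-1) ≫ |ln x|^2 as x → 0⁺.
The indeterminate product → 0, so the limit = 3.

Final answer: 3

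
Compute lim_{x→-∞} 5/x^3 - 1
Evaluate the dominant behaviour as x → -∞; each term tends to a finite value or vanishes.
Limit = -1.

Final answer: -1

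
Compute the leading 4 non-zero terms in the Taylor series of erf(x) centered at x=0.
-x^7/(21·√(π)) + x^5/(5·√(π)) - 2·x^3/(3·√(π)) + 2·x/√(π)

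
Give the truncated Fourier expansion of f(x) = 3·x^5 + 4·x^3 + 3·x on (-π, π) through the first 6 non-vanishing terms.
(-112·π^2 + 6·π^4 + 678)·sin(x) + (-3·π^4 - 39/2 + 11·π^2)·sin(2·x) + (-16·π^2/9 + 86/27 + 2·π^4)·sin(3·x) + (-3·π^4/2 - 93/64 - π^2/8)·sin(4·x) + (654/625 + 16·π^2/25 + 6·π^4/5)·sin(5·x) + (-π^4 - 7·π^2/9 - 47/54)·sin(6·x)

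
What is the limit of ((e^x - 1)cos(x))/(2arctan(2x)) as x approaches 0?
Both numerator and denominator → 0 as x → 0; this is a 0/0 indeterminate form.
Expand each to leading order near x = 0: numerator ~ x, denominator ~ 4·x.
The limit of the ratio is 1/4.

Final answer: 1/4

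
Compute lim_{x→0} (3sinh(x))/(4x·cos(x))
Both numerator and denominator → 0 as x → 0; this is a 0/0 indeterminate form.
Expand each to leading order near x = 0: numerator ~ 3·x, denominator ~ 4·x.
The limit of the ratio is 3/4.

Final answer: 3/4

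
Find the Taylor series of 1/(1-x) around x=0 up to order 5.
x^5 + x^4 + x^3 + x^2 + x + 1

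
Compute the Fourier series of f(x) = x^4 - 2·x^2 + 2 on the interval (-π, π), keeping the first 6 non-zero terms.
(56 - 8·π^2)·cos(x) + (-5 + 2·π^2)·cos(2·x) + (40/27 - 8·π^2/9)·cos(3·x) + (-11/16 + π^2/2)·cos(4·x) + (248/625 - 8·π^2/25)·cos(5·x) - 2·π^2/3 + 2 + π^4/5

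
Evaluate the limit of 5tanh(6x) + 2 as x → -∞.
Evaluate the dominant behaviour as x → -∞; each term tends to a finite value or vanishes.
Limit = -3.

Final answer: -3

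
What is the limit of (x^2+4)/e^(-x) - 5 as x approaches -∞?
The quotient is an ∞/∞ indeterminate form as x → -∞.
Compare growth rates of the dominant terms (exponentials ≫ polynomials ≫ logarithms), or apply L'Hôpital's rule; the quotient → 0.
Adding the constant: 0 - 5 = -5. Limit = -5.

Final answer: -5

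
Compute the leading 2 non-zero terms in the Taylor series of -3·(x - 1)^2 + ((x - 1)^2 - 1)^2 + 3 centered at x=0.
x^2 + 6·x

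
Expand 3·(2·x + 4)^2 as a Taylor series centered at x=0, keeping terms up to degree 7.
12·x^2 + 48·x + 48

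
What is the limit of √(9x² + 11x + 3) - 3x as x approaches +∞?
As x → +∞: multiply by the conjugate to get (11x+3)/(√(9x²+11x+3)+3x); the denominator ~ 6x, so the limit is 11/6.
Limit = 11/6.

Final answer: 11/6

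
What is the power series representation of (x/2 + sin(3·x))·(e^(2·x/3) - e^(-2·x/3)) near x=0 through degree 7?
16499·x^6/7290 - 458·x^4/81 + 14·x^2/3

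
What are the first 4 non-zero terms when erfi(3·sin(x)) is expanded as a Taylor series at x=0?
7871·x^7/(120·√(π)) + 793·x^5/(20·√(π)) + 17·x^3/√(π) + 6·x/√(π)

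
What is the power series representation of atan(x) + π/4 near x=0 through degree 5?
x^5/5 - x^3/3 + x + π/4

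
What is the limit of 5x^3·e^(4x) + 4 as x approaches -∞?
The product is a 0·∞ indeterminate form at x → -∞.
Rewrite the product as 5x^3 / e^(-4x) (an ∞/∞ form) and apply L'Hôpital, or use the standard hierarchy e^(4|x|) ≫ |x^3| as x → -∞.
The indeterminate product → 0, so the limit = 4.

Final answer: 4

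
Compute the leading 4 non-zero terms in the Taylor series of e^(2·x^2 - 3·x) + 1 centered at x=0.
-21·x^3/2 + 13·x^2/2 - 3·x + 2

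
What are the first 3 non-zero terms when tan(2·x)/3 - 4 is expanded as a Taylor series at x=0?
8·x^3/9 + 2·x/3 - 4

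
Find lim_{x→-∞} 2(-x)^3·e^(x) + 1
The product is a 0·∞ indeterminate form at x → -∞.
Rewrite the product as 2(-x)^3 / e^(-x) (an ∞/∞ form) and apply L'Hôpital, or use the standard hierarchy e^(|x|) ≫ |(-x)^3| as x → -∞.
The indeterminate product → 0, so the limit = 1.

Final answer: 1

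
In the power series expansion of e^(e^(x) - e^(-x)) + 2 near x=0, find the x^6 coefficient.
Expand to order 6: e^(e^(x) - e^(-x)) + 2 = 28·x^6/45 + 19·x^5/20 + 4·x^4/3 + 5·x^3/3 + 2·x^2 + 2·x + 3 + O(x^7).
The coefficient of x^6 is 28/45.

Final answer: 28/45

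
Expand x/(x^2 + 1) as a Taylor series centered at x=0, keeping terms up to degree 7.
-x^7 + x^5 - x^3 + x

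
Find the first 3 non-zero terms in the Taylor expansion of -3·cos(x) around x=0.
-x^4/8 + 3·x^2/2 - 3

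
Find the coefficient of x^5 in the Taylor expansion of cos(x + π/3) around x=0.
Expand to order 5: cos(x + π/3) = -√(3)·x^5/240 + x^4/48 + √(3)·x^3/12 - x^2/4 - √(3)·x/2 + 1/2 + O(x^6).
The coefficient of x^5 is -√(3)/240.

Final answer: -√(3)/240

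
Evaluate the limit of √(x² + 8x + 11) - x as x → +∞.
This is an ∞ − ∞ indeterminate form.
Multiply and divide by the conjugate √(x²+8x + 11) + x; the x² terms cancel, leaving (8x + 11)/(√(x²+8x + 11)+x) → 8/2 = 4.
Limit = 4.

Final answer: 4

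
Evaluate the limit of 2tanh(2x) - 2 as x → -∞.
Evaluate the dominant behaviour as x → -∞; each term tends to a finite value or vanishes.
Limit = -4.

Final answer: -4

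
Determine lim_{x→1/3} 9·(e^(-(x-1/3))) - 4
Direct substitution at x = 1/3 gives 5.

Final answer: 5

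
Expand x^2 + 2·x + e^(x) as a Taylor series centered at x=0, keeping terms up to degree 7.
x^7/5040 + x^6/720 + x^5/120 + x^4/24 + x^3/6 + 3·x^2/2 + 3·x + 1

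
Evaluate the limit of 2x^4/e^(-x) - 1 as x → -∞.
The quotient is an ∞/∞ indeterminate form as x → -∞.
Compare growth rates of the dominant terms (exponentials ≫ polynomials ≫ logarithms), or apply L'Hôpital's rule; the quotient → 0.
Adding the constant: 0 - 1 = -1. Limit = -1.

Final answer: -1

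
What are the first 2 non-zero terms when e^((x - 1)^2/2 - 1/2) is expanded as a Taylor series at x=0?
1 - x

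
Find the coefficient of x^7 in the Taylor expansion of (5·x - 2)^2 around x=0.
Expand to order 7: (5·x - 2)^2 = 25·x^2 - 20·x + 4 + O(x^8).
The coefficient of x^7 is 0.

Final answer: 0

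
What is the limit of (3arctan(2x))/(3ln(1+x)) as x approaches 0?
Both numerator and denominator → 0 as x → 0; this is a 0/0 indeterminate form.
Expand each to leading order near x = 0: numerator ~ 6·x, denominator ~ 3·x.
The limit of the ratio is 2.

Final answer: 2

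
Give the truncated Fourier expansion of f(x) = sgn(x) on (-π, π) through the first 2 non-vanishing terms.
4·sin(x)/π + 4·sin(3·x)/(3·π)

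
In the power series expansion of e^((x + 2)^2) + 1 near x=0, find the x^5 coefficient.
106·e^(4)/5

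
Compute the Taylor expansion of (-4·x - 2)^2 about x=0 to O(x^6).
16·x^2 + 16·x + 4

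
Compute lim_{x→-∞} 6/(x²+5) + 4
Evaluate the dominant behaviour as x → -∞; each term tends to a finite value or vanishes.
Limit = 4.

Final answer: 4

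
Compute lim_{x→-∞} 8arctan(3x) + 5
Evaluate the dominant behaviour as x → -∞; each term tends to a finite value or vanishes.
Limit = 5 - 4·π.

Final answer: 5 - 4·π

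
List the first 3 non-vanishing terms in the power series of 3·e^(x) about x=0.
3·x^2/2 + 3·x + 3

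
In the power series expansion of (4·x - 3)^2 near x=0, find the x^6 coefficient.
Expand to order 6: (4·x - 3)^2 = 16·x^2 - 24·x + 9 + O(x^7).
The coefficient of x^6 is 0.

Final answer: 0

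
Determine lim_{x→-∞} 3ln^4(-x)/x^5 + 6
The quotient is an ∞/∞ indeterminate form as x → -∞.
Compare growth rates of the dominant terms (exponentials ≫ polynomials ≫ logarithms), or apply L'Hôpital's rule; the quotient → 0.
Adding the constant: 0 + 6 = 6. Limit = 6.

Final answer: 6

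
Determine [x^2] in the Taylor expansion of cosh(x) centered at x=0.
Expand to order 2: cosh(x) = x^2/2 + 1 + O(x^3).
The coefficient of x^2 is 1/2.

Final answer: 1/2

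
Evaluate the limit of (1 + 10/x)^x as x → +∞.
As x → +∞: this is the defining limit (1 + 10/x)^x → e^10.
Limit = e^(10).

Final answer: e^(10)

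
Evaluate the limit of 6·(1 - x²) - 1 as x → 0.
Direct substitution at x = 0 gives 5.

Final answer: 5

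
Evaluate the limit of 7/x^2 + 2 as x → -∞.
Evaluate the dominant behaviour as x → -∞; each term tends to a finite value or vanishes.
Limit = 2.

Final answer: 2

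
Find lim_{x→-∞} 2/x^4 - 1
Evaluate the dominant behaviour as x → -∞; each term tends to a finite value or vanishes.
Limit = -1.

Final answer: -1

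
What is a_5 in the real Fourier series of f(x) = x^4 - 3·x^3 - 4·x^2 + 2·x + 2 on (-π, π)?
a_5 = (1/π) ∫_{-π}^{π} f(x)·cos(5x) dx.
Evaluate the integral (use parity and integration by parts as needed): a_5 = 448/625 - 8·π^2/25.

Final answer: 448/625 - 8·π^2/25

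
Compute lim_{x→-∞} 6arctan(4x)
Evaluate the dominant behaviour as x → -∞; each term tends to a finite value or vanishes.
Limit = -3·π.

Final answer: -3·π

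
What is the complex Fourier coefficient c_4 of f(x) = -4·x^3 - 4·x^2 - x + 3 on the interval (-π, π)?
Compute the real Fourier coefficients first: a_4 = -1, b_4 = -1/4 + 2·π^2.
Then c_4 = (a_4 − i·b_4)/2 = -1/2 - i·π^2 + i/8.

Final answer: -1/2 - i·π^2 + i/8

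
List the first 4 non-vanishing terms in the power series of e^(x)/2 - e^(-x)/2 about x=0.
x^7/5040 + x^5/120 + x^3/6 + x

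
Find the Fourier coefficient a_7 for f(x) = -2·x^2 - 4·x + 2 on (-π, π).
a_7 = (1/π) ∫_{-π}^{π} f(x)·cos(7x) dx.
Evaluate the integral (use parity and integration by parts as needed): a_7 = 8/49.

Final answer: 8/49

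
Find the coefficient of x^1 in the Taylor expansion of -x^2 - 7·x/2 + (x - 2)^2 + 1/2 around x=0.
Expand to order 1: -x^2 - 7·x/2 + (x - 2)^2 + 1/2 = 9/2 - 15·x/2 + O(x^2).
The coefficient of x^1 is -15/2.

Final answer: -15/2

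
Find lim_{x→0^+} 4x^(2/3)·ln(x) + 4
The product is a 0·∞ indeterminate form at x → 0⁺.
Rewrite the product as 4·ln(x) / x^(-2/3) and apply L'Hôpital, or use the standard hierarchy x^(-2/3) ≫ |ln x| as x → 0⁺.
The indeterminate product → 0, so the limit = 4.

Final answer: 4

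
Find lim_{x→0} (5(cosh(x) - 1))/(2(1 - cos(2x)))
Both numerator and denominator → 0 as x → 0; this is a 0/0 indeterminate form.
Expand each to leading order near x = 0: numerator ~ 5·x^2/2, denominator ~ 4·x^2.
The limit of the ratio is 5/8.

Final answer: 5/8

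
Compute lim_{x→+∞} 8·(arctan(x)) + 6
Evaluate the dominant behaviour as x → +∞; each term tends to a finite value or vanishes.
Limit = 6 + 4·π.

Final answer: 6 + 4·π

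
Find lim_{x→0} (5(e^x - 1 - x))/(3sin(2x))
Both numerator and denominator → 0 as x → 0; this is a 0/0 indeterminate form.
Expand each to leading order near x = 0: numerator ~ 5·x^2/2, denominator ~ 6·x.
The limit of the ratio is 0.

Final answer: 0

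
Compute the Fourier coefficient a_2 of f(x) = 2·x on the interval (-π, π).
a_2 = (1/π) ∫_{-π}^{π} f(x)·cos(2x) dx.
Evaluate the integral (use parity and integration by parts as needed): a_2 = 0.

Final answer: 0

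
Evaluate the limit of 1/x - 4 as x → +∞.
Evaluate the dominant behaviour as x → +∞; each term tends to a finite value or vanishes.
Limit = -4.

Final answer: -4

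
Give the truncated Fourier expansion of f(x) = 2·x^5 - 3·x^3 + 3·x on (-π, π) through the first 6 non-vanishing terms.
(-86·π^2 + 4·π^4 + 522)·sin(x) + (-2·π^4 - 45/2 + 13·π^2)·sin(2·x) + (-134·π^2/27 + 430/81 + 4·π^4/3)·sin(3·x) + (-π^4 - 81/32 + 11·π^2/4)·sin(4·x) + (-46·π^2/25 + 1026/625 + 4·π^4/5)·sin(5·x) + (-2·π^4/3 - 199/162 + 37·π^2/27)·sin(6·x)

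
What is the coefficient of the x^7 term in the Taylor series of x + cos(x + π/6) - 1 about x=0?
Expand to order 7: x + cos(x + π/6) - 1 = x^7/10080 - √(3)·x^6/1440 - x^5/240 + √(3)·x^4/48 + x^3/12 - √(3)·x^2/4 + x/2 - 1 + √(3)/2 + O(x^8).
The coefficient of x^7 is 1/10080.

Final answer: 1/10080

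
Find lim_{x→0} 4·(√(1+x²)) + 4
Direct substitution at x = 0 gives 8.

Final answer: 8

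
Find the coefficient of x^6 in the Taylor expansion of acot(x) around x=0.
Expand to order 6: acot(x) = -x^5/5 + x^3/3 - x + π/2 + O(x^7).
The coefficient of x^6 is 0.

Final answer: 0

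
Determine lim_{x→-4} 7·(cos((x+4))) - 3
Direct substitution at x = -4 gives 4.

Final answer: 4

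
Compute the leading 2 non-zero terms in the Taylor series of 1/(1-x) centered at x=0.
x + 1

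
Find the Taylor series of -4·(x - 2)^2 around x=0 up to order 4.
-4·x^2 + 16·x - 16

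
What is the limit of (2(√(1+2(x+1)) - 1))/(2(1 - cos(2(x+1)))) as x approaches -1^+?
Both numerator and denominator → 0 as x → -1^+; this is a 0/0 indeterminate form.
Expand each to leading order near x = -1: numerator ~ 2·(x + 1), denominator ~ 4·(x + 1)^2.
The limit of the ratio is ∞.

Final answer: ∞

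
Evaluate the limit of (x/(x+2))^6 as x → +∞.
As x → +∞: x/(x+2) = 1/(1 + 2/x) → 1, and the 6th power of a limit-1 base also → 1.
Limit = 1.

Final answer: 1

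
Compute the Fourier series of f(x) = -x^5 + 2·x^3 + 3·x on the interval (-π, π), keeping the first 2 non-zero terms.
(-258 - 2·π^4 + 44·π^2)·sin(x) + (-7·π^2 + 15/2 + π^4)·sin(2·x)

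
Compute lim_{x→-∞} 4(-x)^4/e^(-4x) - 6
The quotient is an ∞/∞ indeterminate form as x → -∞.
Compare growth rates of the dominant terms (exponentials ≫ polynomials ≫ logarithms), or apply L'Hôpital's rule; the quotient → 0.
Adding the constant: 0 - 6 = -6. Limit = -6.

Final answer: -6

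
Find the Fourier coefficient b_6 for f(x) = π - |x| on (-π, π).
b_6 = (1/π) ∫_{-π}^{π} f(x)·sin(6x) dx.
Evaluate the integral (use parity and integration by parts as needed): b_6 = 0.

Final answer: 0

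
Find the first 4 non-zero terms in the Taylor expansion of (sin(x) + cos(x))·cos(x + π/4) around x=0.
-2·√(2)·x^6/45 + √(2)·x^4/3 - √(2)·x^2 + √(2)/2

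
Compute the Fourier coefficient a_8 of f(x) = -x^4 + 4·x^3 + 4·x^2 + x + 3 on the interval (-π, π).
a_8 = (1/π) ∫_{-π}^{π} f(x)·cos(8x) dx.
Evaluate the integral (use parity and integration by parts as needed): a_8 = 67/256 - π^2/8.

Final answer: 67/256 - π^2/8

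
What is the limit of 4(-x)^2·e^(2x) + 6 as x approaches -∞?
The product is a 0·∞ indeterminate form at x → -∞.
Rewrite the product as 4(-x)^2 / e^(-2x) (an ∞/∞ form) and apply L'Hôpital, or use the standard hierarchy e^(2|x|) ≫ |(-x)^2| as x → -∞.
The indeterminate product → 0, so the limit = 6.

Final answer: 6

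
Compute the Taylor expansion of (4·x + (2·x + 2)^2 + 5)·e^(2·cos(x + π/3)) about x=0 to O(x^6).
x^5·(-17·e/2 + 13·√(3)·e/6) + x^4·(-19·e/8 + 2·√(3)·e) + x^3·(-5·√(3)·e/2 + 12·e) + x^2·(-12·√(3)·e + 13·e) + x·(-9·√(3)·e + 12·e) + 9·e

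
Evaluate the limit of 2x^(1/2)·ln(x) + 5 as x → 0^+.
The product is a 0·∞ indeterminate form at x → 0⁺.
Rewrite the product as 2·ln(x) / x^(-1/2) and apply L'Hôpital, or use the standard hierarchy x^(-1/2) ≫ |ln x| as x → 0⁺.
The indeterminate product → 0, so the limit = 5.

Final answer: 5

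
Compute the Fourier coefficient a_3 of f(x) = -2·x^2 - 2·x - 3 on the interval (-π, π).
a_3 = (1/π) ∫_{-π}^{π} f(x)·cos(3x) dx.
Evaluate the integral (use parity and integration by parts as needed): a_3 = 8/9.

Final answer: 8/9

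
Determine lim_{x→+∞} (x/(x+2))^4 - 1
As x → +∞: x/(x+2) = 1/(1 + 2/x) → 1, and the 4th power of a limit-1 base also → 1; with the additive constant, 1 - 1 = 0.
Limit = 0.

Final answer: 0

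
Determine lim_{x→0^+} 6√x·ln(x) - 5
The product is a 0·∞ indeterminate form at x → 0⁺.
Rewrite the product as 6·ln(x) / x^(-1/2) and apply L'Hôpital, or use the standard hierarchy x^(-1/2) ≫ |ln x| as x → 0⁺.
The indeterminate product → 0, so the limit = -5.

Final answer: -5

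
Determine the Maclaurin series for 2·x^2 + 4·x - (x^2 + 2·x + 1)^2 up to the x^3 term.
-4·x^3 - 4·x^2 - 1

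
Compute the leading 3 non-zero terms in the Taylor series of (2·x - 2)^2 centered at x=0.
4·x^2 - 8·x + 4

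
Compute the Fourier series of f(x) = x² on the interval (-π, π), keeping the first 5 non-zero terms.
-4·cos(x) + cos(2·x) - 4·cos(3·x)/9 + cos(4·x)/4 + π^2/3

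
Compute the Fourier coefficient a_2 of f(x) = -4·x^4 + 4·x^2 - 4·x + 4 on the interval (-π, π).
a_2 = (1/π) ∫_{-π}^{π} f(x)·cos(2x) dx.
Evaluate the integral (use parity and integration by parts as needed): a_2 = 16 - 8·π^2.

Final answer: 16 - 8·π^2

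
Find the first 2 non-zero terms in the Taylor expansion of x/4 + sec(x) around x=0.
x/4 + 1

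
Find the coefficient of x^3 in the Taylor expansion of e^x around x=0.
Expand to order 3: e^x = x^3/6 + x^2/2 + x + 1 + O(x^4).
The coefficient of x^3 is 1/6.

Final answer: 1/6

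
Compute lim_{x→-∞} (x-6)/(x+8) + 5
Evaluate the dominant behaviour as x → -∞; each term tends to a finite value or vanishes.
Limit = 6.

Final answer: 6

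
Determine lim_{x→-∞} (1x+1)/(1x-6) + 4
Evaluate the dominant behaviour as x → -∞; each term tends to a finite value or vanishes.
Limit = 5.

Final answer: 5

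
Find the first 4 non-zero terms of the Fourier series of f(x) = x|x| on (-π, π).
(-8 + 2·π^2)·sin(x)/π - π·sin(2·x) + (-8 + 18·π^2)·sin(3·x)/(27·π) - π·sin(4·x)/2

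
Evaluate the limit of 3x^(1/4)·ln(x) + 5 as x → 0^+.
The product is a 0·∞ indeterminate form at x → 0⁺.
Rewrite the product as 3·ln(x) / x^(-1/4) and apply L'Hôpital, or use the standard hierarchy x^(-1/4) ≫ |ln x| as x → 0⁺.
The indeterminate product → 0, so the limit = 5.

Final answer: 5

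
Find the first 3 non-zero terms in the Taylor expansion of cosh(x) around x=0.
x^4/24 + x^2/2 + 1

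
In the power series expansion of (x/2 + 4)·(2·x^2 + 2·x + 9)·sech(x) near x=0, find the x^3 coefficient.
Expand to order 3: (x/2 + 4)·(2·x^2 + 2·x + 9)·sech(x) = -21·x^3/4 - 9·x^2 + 25·x/2 + 36 + O(x^4).
The coefficient of x^3 is -21/4.

Final answer: -21/4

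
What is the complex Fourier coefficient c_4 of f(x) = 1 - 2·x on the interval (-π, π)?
Compute the real Fourier coefficients first: a_4 = 0, b_4 = 1.
Then c_4 = (a_4 − i·b_4)/2 = -i/2.

Final answer: -i/2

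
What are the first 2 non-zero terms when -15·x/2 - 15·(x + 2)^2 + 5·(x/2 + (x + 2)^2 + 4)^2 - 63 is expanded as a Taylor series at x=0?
585·x/2 + 197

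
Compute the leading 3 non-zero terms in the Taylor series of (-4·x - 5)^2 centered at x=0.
16·x^2 + 40·x + 25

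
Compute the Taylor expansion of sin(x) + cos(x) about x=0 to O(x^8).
-x^7/5040 - x^6/720 + x^5/120 + x^4/24 - x^3/6 - x^2/2 + x + 1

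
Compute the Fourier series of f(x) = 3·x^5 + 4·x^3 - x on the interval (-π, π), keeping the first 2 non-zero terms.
(-112·π^2 + 6·π^4 + 670)·sin(x) + (-3·π^4 - 31/2 + 11·π^2)·sin(2·x)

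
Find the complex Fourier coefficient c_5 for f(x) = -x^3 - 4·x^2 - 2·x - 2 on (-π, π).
Compute the real Fourier coefficients first: a_5 = 16/25, b_5 = -2·π^2/5 - 88/125.
Then c_5 = (a_5 − i·b_5)/2 = 8/25 + 44·i/125 + i·π^2/5.

Final answer: 8/25 + 44·i/125 + i·π^2/5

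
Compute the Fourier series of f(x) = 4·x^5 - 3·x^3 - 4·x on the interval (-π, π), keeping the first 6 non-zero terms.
(-166·π^2 + 8·π^4 + 988)·sin(x) + (-4·π^4 - 61/2 + 23·π^2)·sin(2·x) + (-214·π^2/27 + 212/81 + 8·π^4/3)·sin(3·x) + (-2·π^4 + 1/2 + 4·π^2)·sin(4·x) + (-62·π^2/25 - 628/625 + 8·π^4/5)·sin(5·x) + (-4·π^4/3 + 169/162 + 47·π^2/27)·sin(6·x)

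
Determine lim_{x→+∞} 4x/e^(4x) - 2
The quotient is an ∞/∞ indeterminate form as x → +∞.
The exponential denominator e^(4x) dominates the polynomial numerator (e^x ≫ x as x → ∞), so the quotient → 0.
Adding the constant: 0 - 2 = -2. Limit = -2.

Final answer: -2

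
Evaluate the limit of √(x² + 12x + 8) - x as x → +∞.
As x → +∞: multiply by the conjugate to get (12x+8)/(√(x²+12x+8)+x); the denominator ~ 2x, so the limit is 12/2 = 6.
Limit = 6.

Final answer: 6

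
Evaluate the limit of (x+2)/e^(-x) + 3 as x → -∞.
The quotient is an ∞/∞ indeterminate form as x → -∞.
Compare growth rates of the dominant terms (exponentials ≫ polynomials ≫ logarithms), or apply L'Hôpital's rule; the quotient → 0.
Adding the constant: 0 + 3 = 3. Limit = 3.

Final answer: 3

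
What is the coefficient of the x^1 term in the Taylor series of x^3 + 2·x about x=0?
Expand to order 1: x^3 + 2·x = 2·x + O(x^2).
The coefficient of x^1 is 2.

Final answer: 2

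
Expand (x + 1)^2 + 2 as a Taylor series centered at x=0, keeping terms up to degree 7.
x^2 + 2·x + 3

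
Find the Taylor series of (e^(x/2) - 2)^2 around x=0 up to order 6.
x^6/768 + 7·x^5/960 + x^4/32 + x^3/12 - x + 1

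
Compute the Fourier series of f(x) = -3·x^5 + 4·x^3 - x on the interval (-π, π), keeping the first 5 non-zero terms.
(-770 - 6·π^4 + 128·π^2)·sin(x) + (-19·π^2 + 59/2 + 3·π^4)·sin(2·x) + (-2·π^4 - 146/27 + 64·π^2/9)·sin(3·x) + (-31·π^2/8 + 125/64 + 3·π^4/2)·sin(4·x) + (-6·π^4/5 - 634/625 + 64·π^2/25)·sin(5·x)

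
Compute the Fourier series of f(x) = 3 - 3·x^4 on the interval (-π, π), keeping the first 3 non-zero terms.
(-144 + 24·π^2)·cos(x) + (9 - 6·π^2)·cos(2·x) - 3·π^4/5 + 3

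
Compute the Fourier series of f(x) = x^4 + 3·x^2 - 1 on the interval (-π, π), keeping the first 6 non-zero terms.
(36 - 8·π^2)·cos(x) + 2·π^2·cos(2·x) + (-8·π^2/9 - 20/27)·cos(3·x) + (9/16 + π^2/2)·cos(4·x) + (-8·π^2/25 - 252/625)·cos(5·x) - 1 + π^2 + π^4/5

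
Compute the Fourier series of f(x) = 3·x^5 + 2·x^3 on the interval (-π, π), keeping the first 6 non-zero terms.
(-116·π^2 + 6·π^4 + 696)·sin(x) + (-3·π^4 - 39/2 + 13·π^2)·sin(2·x) + (-28·π^2/9 + 56/27 + 2·π^4)·sin(3·x) + (-3·π^4/2 - 21/64 + 7·π^2/8)·sin(4·x) + (-4·π^2/25 + 24/625 + 6·π^4/5)·sin(5·x) + (-π^4 - π^2/9 + 1/54)·sin(6·x)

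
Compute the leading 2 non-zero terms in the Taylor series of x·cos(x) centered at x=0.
-x^3/2 + x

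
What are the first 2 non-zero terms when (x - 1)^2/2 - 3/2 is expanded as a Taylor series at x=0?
-x - 1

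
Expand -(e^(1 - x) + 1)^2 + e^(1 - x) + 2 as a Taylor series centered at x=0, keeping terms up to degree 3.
x^3·(-e/6 - (1 + e)^2·(-e^(2)/(1 + e)^2 - e/(3·(1 + e)))) + x^2·(-(1 + e)^2·(e^(2)/(1 + e)^2 + e/(1 + e)) + e/2) + x·(-e + 2·e·(1 + e)) - (1 + e)^2 + 2 + e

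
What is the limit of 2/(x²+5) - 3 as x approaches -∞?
Evaluate the dominant behaviour as x → -∞; each term tends to a finite value or vanishes.
Limit = -3.

Final answer: -3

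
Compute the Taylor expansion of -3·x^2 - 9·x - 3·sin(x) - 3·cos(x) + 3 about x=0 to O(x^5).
-x^4/8 + x^3/2 - 3·x^2/2 - 12·x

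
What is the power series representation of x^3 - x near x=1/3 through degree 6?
-8/27 - 2·(x - 1/3)/3 + (x - 1/3)^2 + (x - 1/3)^3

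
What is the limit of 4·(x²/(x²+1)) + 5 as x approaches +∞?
Evaluate the dominant behaviour as x → +∞; each term tends to a finite value or vanishes.
Limit = 9.

Final answer: 9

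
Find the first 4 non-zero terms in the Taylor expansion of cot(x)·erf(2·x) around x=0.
-1096·x^6/(135·√(π)) + 364·x^4/(45·√(π)) - 20·x^2/(3·√(π)) + 4/√(π)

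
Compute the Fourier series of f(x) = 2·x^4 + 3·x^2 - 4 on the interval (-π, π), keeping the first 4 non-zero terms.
(84 - 16·π^2)·cos(x) + (-3 + 4·π^2)·cos(2·x) + (-16·π^2/9 - 4/27)·cos(3·x) - 4 + π^2 + 2·π^4/5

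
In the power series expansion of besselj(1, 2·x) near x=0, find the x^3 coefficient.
Expand to order 3: besselj(1, 2·x) = -x^3/2 + x + O(x^4).
The coefficient of x^3 is -1/2.

Final answer: -1/2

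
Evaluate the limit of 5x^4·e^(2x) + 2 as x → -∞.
The product is a 0·∞ indeterminate form at x → -∞.
Rewrite the product as 5x^4 / e^(-2x) (an ∞/∞ form) and apply L'Hôpital, or use the standard hierarchy e^(2|x|) ≫ |x^4| as x → -∞.
The indeterminate product → 0, so the limit = 2.

Final answer: 2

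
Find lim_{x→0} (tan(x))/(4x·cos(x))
Both numerator and denominator → 0 as x → 0; this is a 0/0 indeterminate form.
Expand each to leading order near x = 0: numerator ~ x, denominator ~ 4·x.
The limit of the ratio is 1/4.

Final answer: 1/4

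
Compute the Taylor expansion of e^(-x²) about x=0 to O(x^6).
x^4/2 - x^2 + 1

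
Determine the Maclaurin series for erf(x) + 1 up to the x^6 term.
x^5/(5·√(π)) - 2·x^3/(3·√(π)) + 2·x/√(π) + 1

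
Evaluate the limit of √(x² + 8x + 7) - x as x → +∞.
This is an ∞ − ∞ indeterminate form.
Multiply and divide by the conjugate √(x²+8x + 7) + x; the x² terms cancel, leaving (8x + 7)/(√(x²+8x + 7)+x) → 8/2 = 4.
Limit = 4.

Final answer: 4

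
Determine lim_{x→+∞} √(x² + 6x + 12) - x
This is an ∞ − ∞ indeterminate form.
Multiply and divide by the conjugate √(x²+6x + 12) + x; the x² terms cancel, leaving (6x + 12)/(√(x²+6x + 12)+x) → 6/2 = 3.
Limit = 3.

Final answer: 3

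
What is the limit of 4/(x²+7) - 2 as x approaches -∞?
Evaluate the dominant behaviour as x → -∞; each term tends to a finite value or vanishes.
Limit = -2.

Final answer: -2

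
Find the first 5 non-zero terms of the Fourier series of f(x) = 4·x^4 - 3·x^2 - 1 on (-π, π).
(204 - 32·π^2)·cos(x) + (-15 + 8·π^2)·cos(2·x) + (100/27 - 32·π^2/9)·cos(3·x) + (-3/2 + 2·π^2)·cos(4·x) - π^2 - 1 + 4·π^4/5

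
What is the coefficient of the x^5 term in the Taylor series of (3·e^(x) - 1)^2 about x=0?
Expand to order 5: (3·e^(x) - 1)^2 = 47·x^5/20 + 23·x^4/4 + 11·x^3 + 15·x^2 + 12·x + 4 + O(x^6).
The coefficient of x^5 is 47/20.

Final answer: 47/20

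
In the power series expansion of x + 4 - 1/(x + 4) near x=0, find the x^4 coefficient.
Expand to order 4: x + 4 - 1/(x + 4) = -x^4/1024 + x^3/256 - x^2/64 + 17·x/16 + 15/4 + O(x^5).
The coefficient of x^4 is -1/1024.

Final answer: -1/1024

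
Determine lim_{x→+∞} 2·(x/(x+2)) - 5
Evaluate the dominant behaviour as x → +∞; each term tends to a finite value or vanishes.
Limit = -3.

Final answer: -3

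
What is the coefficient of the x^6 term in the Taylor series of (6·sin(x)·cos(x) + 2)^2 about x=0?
Expand to order 6: (6·sin(x)·cos(x) + 2)^2 = 128·x^6/5 + 16·x^5/5 - 48·x^4 - 16·x^3 + 36·x^2 + 24·x + 4 + O(x^7).
The coefficient of x^6 is 128/5.

Final answer: 128/5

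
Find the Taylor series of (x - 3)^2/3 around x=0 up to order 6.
x^2/3 - 2·x + 3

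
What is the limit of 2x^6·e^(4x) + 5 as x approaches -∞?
The product is a 0·∞ indeterminate form at x → -∞.
Rewrite the product as 2x^6 / e^(-4x) (an ∞/∞ form) and apply L'Hôpital, or use the standard hierarchy e^(4|x|) ≫ |x^6| as x → -∞.
The indeterminate product → 0, so the limit = 5.

Final answer: 5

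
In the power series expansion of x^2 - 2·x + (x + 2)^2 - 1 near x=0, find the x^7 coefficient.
Expand to order 7: x^2 - 2·x + (x + 2)^2 - 1 = 2·x^2 + 2·x + 3 + O(x^8).
The coefficient of x^7 is 0.

Final answer: 0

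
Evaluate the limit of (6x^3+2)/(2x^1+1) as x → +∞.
This is an ∞/∞ indeterminate form as x → +∞.
Divide numerator and denominator by x^3 and let the lower-order terms vanish; the numerator's degree 3 exceeds the denominator's degree 1, so the quotient diverges.
Limit = ∞.

Final answer: ∞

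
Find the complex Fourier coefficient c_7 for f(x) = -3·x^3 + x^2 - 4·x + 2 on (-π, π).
Compute the real Fourier coefficients first: a_7 = -4/49, b_7 = -6·π^2/7 - 356/343.
Then c_7 = (a_7 − i·b_7)/2 = -2/49 + 178·i/343 + 3·i·π^2/7.

Final answer: -2/49 + 178·i/343 + 3·i·π^2/7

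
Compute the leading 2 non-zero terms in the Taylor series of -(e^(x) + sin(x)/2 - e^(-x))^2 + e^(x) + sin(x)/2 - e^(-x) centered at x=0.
-25·x^2/4 + 5·x/2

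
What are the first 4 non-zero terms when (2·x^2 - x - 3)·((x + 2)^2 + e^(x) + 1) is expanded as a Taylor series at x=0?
8·x^3 + 5·x^2/2 - 21·x - 18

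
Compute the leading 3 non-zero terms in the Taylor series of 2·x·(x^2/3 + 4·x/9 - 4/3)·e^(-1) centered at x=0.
2·x^3·e^(-1)/3 + 8·x^2·e^(-1)/9 - 8·x·e^(-1)/3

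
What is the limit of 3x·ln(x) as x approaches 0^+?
This is a 0·∞ indeterminate form at x → 0⁺.
Rewrite the product as 3·ln(x) / x^(-1) and apply L'Hôpital, or use the standard hierarchy x^(-1) ≫ |ln x| as x → 0⁺.
The indeterminate product → 0, so the limit = 0.

Final answer: 0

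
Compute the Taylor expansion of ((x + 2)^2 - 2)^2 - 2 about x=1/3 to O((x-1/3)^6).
799/81 + 868·(x - 1/3)/27 + 86·(x - 1/3)^2/3 + 28·(x - 1/3)^3/3 + (x - 1/3)^4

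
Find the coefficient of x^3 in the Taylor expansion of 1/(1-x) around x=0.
Expand to order 3: 1/(1-x) = x^3 + x^2 + x + 1 + O(x^4).
The coefficient of x^3 is 1.

Final answer: 1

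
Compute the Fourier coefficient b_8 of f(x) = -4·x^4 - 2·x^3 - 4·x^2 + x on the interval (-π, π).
b_8 = (1/π) ∫_{-π}^{π} f(x)·sin(8x) dx.
Evaluate the integral (use parity and integration by parts as needed): b_8 = -19/64 + π^2/2.

Final answer: -19/64 + π^2/2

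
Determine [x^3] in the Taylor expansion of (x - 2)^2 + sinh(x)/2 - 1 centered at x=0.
Expand to order 3: (x - 2)^2 + sinh(x)/2 - 1 = x^3/12 + x^2 - 7·x/2 + 3 + O(x^4).
The coefficient of x^3 is 1/12.

Final answer: 1/12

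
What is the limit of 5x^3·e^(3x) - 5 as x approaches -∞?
The product is a 0·∞ indeterminate form at x → -∞.
Rewrite the product as 5x^3 / e^(-3x) (an ∞/∞ form) and apply L'Hôpital, or use the standard hierarchy e^(3|x|) ≫ |x^3| as x → -∞.
The indeterminate product → 0, so the limit = -5.

Final answer: -5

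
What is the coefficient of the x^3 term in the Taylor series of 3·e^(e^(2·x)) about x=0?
Expand to order 3: 3·e^(e^(2·x)) = 20·e·x^3 + 12·e·x^2 + 6·e·x + 3·e + O(x^4).
The coefficient of x^3 is 20·e.

Final answer: 20·e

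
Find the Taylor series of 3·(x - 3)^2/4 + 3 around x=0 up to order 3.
3·x^2/4 - 9·x/2 + 39/4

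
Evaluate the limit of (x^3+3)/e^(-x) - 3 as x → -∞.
The quotient is an ∞/∞ indeterminate form as x → -∞.
Compare growth rates of the dominant terms (exponentials ≫ polynomials ≫ logarithms), or apply L'Hôpital's rule; the quotient → 0.
Adding the constant: 0 - 3 = -3. Limit = -3.

Final answer: -3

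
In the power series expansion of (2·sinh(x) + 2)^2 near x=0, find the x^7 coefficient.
Expand to order 7: (2·sinh(x) + 2)^2 = x^7/630 + 8·x^6/45 + x^5/15 + 4·x^4/3 + 4·x^3/3 + 4·x^2 + 8·x + 4 + O(x^8).
The coefficient of x^7 is 1/630.

Final answer: 1/630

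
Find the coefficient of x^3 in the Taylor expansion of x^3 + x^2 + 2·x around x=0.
Expand to order 3: x^3 + x^2 + 2·x = x^3 + x^2 + 2·x + O(x^4).
The coefficient of x^3 is 1.

Final answer: 1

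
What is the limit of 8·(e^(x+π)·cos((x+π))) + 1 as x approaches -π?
Direct substitution at x = -π gives 9.

Final answer: 9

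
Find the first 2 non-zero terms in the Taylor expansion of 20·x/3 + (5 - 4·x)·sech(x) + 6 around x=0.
8·x/3 + 11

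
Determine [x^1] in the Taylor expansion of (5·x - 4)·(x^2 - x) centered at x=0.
Expand to order 1: (5·x - 4)·(x^2 - x) = 4·x + O(x^2).
The coefficient of x^1 is 4.

Final answer: 4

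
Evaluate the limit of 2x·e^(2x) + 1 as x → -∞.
The product is a 0·∞ indeterminate form at x → -∞.
Rewrite the product as 2x / e^(-2x) (an ∞/∞ form) and apply L'Hôpital, or use the standard hierarchy e^(2|x|) ≫ |x| as x → -∞.
The indeterminate product → 0, so the limit = 1.

Final answer: 1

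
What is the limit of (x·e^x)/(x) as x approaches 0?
Both numerator and denominator → 0 as x → 0; this is a 0/0 indeterminate form.
Expand each to leading order near x = 0: numerator ~ x, denominator ~ x.
The limit of the ratio is 1.

Final answer: 1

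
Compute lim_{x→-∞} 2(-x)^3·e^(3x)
This is a 0·∞ indeterminate form at x → -∞.
Rewrite the product as 2(-x)^3 / e^(-3x) (an ∞/∞ form) and apply L'Hôpital, or use the standard hierarchy e^(3|x|) ≫ |(-x)^3| as x → -∞.
The indeterminate product → 0, so the limit = 0.

Final answer: 0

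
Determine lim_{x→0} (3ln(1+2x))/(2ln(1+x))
Both numerator and denominator → 0 as x → 0; this is a 0/0 indeterminate form.
Expand each to leading order near x = 0: numerator ~ 6·x, denominator ~ 2·x.
The limit of the ratio is 3.

Final answer: 3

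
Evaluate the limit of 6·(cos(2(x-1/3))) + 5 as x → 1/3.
Direct substitution at x = 1/3 gives 11.

Final answer: 11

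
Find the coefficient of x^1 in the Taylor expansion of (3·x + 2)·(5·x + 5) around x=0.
Expand to order 1: (3·x + 2)·(5·x + 5) = 25·x + 10 + O(x^2).
The coefficient of x^1 is 25.

Final answer: 25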